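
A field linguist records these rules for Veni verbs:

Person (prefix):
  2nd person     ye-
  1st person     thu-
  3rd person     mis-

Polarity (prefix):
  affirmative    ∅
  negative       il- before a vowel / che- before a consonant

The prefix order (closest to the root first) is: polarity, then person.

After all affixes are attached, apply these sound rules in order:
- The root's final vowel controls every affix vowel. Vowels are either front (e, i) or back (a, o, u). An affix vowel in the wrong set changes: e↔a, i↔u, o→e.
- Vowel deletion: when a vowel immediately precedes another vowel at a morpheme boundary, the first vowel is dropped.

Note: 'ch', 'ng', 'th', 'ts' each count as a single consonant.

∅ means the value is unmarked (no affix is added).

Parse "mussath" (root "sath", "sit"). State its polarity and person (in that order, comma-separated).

Segment: mis-sath.
polarity: ∅ → affirmative.
person: mis- → 3rd person.

affirmative, 3rd person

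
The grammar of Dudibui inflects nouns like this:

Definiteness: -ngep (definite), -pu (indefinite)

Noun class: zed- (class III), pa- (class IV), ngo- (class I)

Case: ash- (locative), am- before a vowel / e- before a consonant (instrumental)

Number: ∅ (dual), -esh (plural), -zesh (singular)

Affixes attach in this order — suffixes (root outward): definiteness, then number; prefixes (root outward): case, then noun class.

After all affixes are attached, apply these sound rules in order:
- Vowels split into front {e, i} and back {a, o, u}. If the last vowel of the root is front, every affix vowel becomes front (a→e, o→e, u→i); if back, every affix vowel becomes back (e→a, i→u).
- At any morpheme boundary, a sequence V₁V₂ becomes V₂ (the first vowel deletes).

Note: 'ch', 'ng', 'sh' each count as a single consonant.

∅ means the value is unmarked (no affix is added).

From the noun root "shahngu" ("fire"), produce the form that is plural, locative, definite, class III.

zadashshahngungapash

Attach case locative ash- → ashshahngu.
Attach definiteness definite -ngep → ashshahngungep.
Attach number plural -esh → ashshahngungepesh.
Attach noun class class III zed- → zedashshahngungepesh.
Apply vowel harmony: zedashshahngungepesh → zadashshahngungapash.
Vowel deletion: no change.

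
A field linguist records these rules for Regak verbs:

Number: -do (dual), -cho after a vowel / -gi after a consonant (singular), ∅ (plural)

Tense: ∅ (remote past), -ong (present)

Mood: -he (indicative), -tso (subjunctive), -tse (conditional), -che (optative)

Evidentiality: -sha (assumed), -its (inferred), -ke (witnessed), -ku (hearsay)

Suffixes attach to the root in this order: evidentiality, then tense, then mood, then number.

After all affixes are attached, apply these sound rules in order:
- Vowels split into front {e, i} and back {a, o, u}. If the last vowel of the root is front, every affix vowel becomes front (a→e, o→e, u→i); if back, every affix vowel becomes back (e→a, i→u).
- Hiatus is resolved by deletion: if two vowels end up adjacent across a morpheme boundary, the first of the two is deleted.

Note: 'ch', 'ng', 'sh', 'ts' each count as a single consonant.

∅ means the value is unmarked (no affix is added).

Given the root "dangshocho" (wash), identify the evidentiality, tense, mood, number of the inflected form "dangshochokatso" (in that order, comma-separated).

Segment: dangshocho-ke-tso.
evidentiality: -ke → witnessed.
tense: ∅ → remote past.
mood: -tso → subjunctive.
number: ∅ → plural.

witnessed, remote past, subjunctive, plural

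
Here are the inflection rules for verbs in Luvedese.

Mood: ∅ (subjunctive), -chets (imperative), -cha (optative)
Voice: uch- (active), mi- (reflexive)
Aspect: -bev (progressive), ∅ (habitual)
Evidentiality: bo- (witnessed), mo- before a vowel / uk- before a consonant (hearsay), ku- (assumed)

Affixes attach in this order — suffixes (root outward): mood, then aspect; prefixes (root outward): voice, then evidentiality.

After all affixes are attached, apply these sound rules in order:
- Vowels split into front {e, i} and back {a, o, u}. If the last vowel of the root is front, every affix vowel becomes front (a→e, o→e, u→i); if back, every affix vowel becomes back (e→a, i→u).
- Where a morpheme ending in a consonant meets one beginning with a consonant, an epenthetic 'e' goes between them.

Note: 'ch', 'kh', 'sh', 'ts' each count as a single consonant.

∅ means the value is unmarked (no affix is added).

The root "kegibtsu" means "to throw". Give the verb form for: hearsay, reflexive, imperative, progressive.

Attach mood imperative -chets → kegibtsuchets.
Attach voice reflexive mi- → mikegibtsuchets.
Attach aspect progressive -bev → mikegibtsuchetsbev.
Attach evidentiality hearsay uk- (before consonant 'm') → ukmikegibtsuchetsbev.
Apply vowel harmony: ukmikegibtsuchetsbev → ukmukegibtsuchatsbav.
Apply epenthesis: ukmukegibtsuchatsbav → ukemukegibtsuchatsebav.

ukemukegibtsuchatsebav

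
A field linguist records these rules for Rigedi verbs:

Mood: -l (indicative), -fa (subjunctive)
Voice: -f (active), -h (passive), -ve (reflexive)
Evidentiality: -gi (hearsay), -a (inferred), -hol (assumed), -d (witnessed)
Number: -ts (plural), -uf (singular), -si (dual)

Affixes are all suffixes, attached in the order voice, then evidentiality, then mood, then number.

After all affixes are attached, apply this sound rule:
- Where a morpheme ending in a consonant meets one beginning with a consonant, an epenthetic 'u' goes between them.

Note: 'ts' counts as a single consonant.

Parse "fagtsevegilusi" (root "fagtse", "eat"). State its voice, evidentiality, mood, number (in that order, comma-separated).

Segment: fagtse-ve-gi-l-si.
voice: -ve → reflexive.
evidentiality: -gi → hearsay.
mood: -l → indicative.
number: -si → dual.

reflexive, hearsay, indicative, dual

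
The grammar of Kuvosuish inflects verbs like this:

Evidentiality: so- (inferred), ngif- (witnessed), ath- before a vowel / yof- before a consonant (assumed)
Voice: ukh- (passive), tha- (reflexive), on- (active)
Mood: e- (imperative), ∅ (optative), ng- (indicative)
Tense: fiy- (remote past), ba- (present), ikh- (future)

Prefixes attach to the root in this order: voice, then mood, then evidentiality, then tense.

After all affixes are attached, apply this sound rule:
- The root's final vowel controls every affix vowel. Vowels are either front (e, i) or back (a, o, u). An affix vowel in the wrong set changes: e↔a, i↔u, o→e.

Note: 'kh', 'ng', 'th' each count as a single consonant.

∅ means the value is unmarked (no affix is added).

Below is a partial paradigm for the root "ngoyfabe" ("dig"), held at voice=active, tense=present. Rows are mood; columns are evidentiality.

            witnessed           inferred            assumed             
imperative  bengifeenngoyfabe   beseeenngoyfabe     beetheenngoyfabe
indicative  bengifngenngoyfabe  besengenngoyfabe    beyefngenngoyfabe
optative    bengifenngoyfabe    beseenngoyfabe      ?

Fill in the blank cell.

beethenngoyfabe

Attach voice active on- → onngoyfabe.
mood = optative: zero marking, form stays onngoyfabe.
Attach evidentiality assumed ath- (before vowel 'o') → athonngoyfabe.
Attach tense present ba- → baathonngoyfabe.
Apply vowel harmony: baathonngoyfabe → beethenngoyfabe.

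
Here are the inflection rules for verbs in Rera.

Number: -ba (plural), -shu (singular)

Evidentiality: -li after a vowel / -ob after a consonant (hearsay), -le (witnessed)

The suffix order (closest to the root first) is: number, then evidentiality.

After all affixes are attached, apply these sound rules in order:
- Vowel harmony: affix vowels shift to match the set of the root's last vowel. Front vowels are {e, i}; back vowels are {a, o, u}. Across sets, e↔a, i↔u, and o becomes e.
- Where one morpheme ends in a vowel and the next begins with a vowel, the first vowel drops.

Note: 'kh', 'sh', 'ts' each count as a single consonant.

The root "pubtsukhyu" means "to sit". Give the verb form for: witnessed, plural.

Attach number plural -ba → pubtsukhyuba.
Attach evidentiality witnessed -le → pubtsukhyubale.
Apply vowel harmony: pubtsukhyubale → pubtsukhyubala.
Vowel deletion: no change.

pubtsukhyubala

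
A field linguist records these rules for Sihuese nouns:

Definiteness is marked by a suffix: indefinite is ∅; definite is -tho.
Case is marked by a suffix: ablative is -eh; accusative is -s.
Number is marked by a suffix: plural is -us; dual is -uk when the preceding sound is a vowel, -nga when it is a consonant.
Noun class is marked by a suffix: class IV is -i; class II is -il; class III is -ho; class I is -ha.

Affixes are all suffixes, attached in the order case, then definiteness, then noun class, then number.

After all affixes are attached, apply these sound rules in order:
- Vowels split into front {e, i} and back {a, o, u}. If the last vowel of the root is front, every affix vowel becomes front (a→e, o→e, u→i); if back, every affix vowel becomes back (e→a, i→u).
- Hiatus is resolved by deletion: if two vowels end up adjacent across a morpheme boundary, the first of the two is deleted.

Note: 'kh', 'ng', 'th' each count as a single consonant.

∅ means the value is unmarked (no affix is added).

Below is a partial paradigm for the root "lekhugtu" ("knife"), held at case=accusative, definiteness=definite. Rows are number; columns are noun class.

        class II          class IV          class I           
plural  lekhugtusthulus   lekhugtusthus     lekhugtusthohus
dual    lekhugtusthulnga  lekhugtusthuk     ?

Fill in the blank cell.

Attach case accusative -s → lekhugtus.
Attach definiteness definite -tho → lekhugtustho.
Attach noun class class I -ha → lekhugtusthoha.
Attach number dual -uk (after vowel 'a') → lekhugtusthohauk.
Vowel harmony: no change.
Apply vowel deletion: lekhugtusthohauk → lekhugtusthohuk.

lekhugtusthohuk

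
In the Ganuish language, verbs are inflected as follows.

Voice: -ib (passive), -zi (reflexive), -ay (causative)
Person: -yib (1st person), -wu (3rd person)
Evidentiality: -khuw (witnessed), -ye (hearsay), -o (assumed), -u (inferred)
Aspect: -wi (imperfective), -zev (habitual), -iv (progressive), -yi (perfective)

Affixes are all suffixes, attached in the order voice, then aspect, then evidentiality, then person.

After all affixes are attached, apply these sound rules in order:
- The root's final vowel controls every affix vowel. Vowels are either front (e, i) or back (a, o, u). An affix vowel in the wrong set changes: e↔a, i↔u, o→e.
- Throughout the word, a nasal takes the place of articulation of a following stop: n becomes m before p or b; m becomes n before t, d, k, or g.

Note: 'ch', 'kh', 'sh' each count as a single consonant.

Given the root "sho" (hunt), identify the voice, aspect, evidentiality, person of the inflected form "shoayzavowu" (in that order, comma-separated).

causative, habitual, assumed, 3rd person

Segment: sho-ay-zev-o-wu.
voice: -ay → causative.
aspect: -zev → habitual.
evidentiality: -o → assumed.
person: -wu → 3rd person.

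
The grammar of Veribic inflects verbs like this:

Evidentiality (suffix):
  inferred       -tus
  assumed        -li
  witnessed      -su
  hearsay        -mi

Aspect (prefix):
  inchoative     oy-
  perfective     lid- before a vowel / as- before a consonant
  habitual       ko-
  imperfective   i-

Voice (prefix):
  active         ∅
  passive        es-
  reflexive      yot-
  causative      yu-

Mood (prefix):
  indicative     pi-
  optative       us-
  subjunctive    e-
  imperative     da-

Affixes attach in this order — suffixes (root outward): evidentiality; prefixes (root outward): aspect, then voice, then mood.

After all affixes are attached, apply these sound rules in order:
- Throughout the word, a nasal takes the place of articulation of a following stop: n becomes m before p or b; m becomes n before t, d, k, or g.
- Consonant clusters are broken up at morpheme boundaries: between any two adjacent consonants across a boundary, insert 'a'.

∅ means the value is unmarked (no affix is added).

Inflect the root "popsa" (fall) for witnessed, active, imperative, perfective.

Attach evidentiality witnessed -su → popsasu.
Attach aspect perfective as- (before consonant 'p') → aspopsasu.
voice = active: zero marking, form stays aspopsasu.
Attach mood imperative da- → daaspopsasu.
Nasal assimilation: no change.
Apply epenthesis: daaspopsasu → daasapopsasu.

daasapopsasu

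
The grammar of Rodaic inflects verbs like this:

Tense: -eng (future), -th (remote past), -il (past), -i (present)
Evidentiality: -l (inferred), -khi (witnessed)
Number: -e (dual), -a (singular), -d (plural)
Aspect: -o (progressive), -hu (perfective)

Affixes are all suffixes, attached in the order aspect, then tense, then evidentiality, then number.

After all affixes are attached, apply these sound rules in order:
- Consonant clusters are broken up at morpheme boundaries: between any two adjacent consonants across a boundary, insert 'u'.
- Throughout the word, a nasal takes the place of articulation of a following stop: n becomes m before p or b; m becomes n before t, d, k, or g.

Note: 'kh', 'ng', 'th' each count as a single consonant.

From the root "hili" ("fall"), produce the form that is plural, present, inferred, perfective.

hilihuilud

Attach aspect perfective -hu → hilihu.
Attach tense present -i → hilihui.
Attach evidentiality inferred -l → hilihuil.
Attach number plural -d → hilihuild.
Apply epenthesis: hilihuild → hilihuilud.
Nasal assimilation: no change.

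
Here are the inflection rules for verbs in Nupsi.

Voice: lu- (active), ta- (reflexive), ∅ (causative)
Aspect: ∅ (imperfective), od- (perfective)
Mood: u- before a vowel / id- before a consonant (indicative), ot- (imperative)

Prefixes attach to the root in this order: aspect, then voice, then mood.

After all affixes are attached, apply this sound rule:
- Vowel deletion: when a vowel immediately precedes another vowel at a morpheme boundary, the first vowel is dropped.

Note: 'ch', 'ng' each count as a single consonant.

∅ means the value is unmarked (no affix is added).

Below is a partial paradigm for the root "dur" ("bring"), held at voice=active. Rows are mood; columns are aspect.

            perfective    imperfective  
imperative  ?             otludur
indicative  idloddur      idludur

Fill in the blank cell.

otloddur

Attach aspect perfective od- → oddur.
Attach voice active lu- → luoddur.
Attach mood imperative ot- → otluoddur.
Apply vowel deletion: otluoddur → otloddur.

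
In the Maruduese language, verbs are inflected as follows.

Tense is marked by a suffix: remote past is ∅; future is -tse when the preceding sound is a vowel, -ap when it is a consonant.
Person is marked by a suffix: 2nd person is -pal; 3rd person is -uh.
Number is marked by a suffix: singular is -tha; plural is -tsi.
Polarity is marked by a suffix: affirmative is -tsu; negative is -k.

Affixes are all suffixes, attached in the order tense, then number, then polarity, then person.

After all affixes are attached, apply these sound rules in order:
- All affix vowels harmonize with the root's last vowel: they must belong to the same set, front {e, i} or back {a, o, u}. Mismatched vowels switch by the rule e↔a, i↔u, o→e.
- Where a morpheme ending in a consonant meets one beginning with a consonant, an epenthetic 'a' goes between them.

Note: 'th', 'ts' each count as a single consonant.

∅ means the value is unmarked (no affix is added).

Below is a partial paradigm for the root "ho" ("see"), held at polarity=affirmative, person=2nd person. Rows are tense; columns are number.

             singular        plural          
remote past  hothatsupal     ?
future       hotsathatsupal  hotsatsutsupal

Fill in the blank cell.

tense = remote past: zero marking, form stays ho.
Attach number plural -tsi → hotsi.
Attach polarity affirmative -tsu → hotsitsu.
Attach person 2nd person -pal → hotsitsupal.
Apply vowel harmony: hotsitsupal → hotsutsupal.
Epenthesis: no change.

hotsutsupal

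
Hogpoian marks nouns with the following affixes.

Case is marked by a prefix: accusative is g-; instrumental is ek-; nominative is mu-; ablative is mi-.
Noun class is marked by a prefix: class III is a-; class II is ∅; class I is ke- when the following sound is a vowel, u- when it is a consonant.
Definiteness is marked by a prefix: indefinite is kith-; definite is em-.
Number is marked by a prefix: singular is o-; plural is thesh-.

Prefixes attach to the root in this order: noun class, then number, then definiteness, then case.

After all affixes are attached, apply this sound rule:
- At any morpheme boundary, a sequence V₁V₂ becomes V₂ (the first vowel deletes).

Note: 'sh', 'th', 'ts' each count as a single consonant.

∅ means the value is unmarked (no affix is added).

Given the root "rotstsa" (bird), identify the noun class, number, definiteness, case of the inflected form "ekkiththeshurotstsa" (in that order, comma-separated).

class I, plural, indefinite, instrumental

Segment: ek-kith-thesh-u-rotstsa.
noun class: ke/u- → class I.
number: thesh- → plural.
definiteness: kith- → indefinite.
case: ek- → instrumental.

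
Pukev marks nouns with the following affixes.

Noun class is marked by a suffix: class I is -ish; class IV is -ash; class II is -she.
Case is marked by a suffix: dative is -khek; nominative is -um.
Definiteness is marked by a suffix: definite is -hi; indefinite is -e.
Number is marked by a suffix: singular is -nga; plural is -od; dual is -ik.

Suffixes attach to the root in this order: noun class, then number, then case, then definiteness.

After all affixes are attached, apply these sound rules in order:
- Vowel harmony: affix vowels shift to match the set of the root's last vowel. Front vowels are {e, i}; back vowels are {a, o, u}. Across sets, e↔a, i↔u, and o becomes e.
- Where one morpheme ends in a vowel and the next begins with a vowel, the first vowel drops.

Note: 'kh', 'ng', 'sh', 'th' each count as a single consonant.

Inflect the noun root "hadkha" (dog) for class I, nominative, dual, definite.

hadkhushukumhu

Attach noun class class I -ish → hadkhaish.
Attach number dual -ik → hadkhaishik.
Attach case nominative -um → hadkhaishikum.
Attach definiteness definite -hi → hadkhaishikumhi.
Apply vowel harmony: hadkhaishikumhi → hadkhaushukumhu.
Apply vowel deletion: hadkhaushukumhu → hadkhushukumhu.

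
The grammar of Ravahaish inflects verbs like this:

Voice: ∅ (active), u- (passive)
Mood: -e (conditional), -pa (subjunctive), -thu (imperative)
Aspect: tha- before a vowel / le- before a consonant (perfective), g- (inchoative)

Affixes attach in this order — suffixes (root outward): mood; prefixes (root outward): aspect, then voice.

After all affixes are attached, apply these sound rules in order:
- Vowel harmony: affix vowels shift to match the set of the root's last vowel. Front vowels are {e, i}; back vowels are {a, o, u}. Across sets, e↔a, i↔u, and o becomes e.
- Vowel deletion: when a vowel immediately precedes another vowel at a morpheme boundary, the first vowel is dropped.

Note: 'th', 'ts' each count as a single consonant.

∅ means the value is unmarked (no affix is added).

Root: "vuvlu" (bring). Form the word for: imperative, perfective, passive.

Attach aspect perfective le- (before consonant 'v') → levuvlu.
Attach voice passive u- → ulevuvlu.
Attach mood imperative -thu → ulevuvluthu.
Apply vowel harmony: ulevuvluthu → ulavuvluthu.
Vowel deletion: no change.

ulavuvluthu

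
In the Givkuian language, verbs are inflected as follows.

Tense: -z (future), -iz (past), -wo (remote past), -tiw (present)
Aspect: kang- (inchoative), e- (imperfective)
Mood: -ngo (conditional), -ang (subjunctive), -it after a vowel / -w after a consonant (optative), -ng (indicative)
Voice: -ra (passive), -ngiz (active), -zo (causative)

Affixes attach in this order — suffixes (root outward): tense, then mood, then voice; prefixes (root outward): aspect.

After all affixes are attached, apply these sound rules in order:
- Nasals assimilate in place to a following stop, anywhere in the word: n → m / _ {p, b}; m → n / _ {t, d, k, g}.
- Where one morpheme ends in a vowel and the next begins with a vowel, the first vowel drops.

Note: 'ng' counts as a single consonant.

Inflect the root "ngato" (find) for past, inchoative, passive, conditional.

Attach tense past -iz → ngatoiz.
Attach mood conditional -ngo → ngatoizngo.
Attach voice passive -ra → ngatoizngora.
Attach aspect inchoative kang- → kangngatoizngora.
Nasal assimilation: no change.
Apply vowel deletion: kangngatoizngora → kangngatizngora.

kangngatizngora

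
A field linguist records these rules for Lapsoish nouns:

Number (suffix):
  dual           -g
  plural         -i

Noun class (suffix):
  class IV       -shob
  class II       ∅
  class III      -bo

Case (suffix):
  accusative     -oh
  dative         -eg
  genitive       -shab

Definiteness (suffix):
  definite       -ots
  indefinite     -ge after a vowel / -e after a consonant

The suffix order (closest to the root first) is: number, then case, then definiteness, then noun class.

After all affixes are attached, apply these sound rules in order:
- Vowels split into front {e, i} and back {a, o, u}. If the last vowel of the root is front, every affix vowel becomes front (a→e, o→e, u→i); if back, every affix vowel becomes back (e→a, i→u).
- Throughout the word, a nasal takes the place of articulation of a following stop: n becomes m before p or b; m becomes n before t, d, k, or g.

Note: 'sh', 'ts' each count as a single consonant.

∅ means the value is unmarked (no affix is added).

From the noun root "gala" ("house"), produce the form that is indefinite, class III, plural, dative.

galauagabo

Attach number plural -i → galai.
Attach case dative -eg → galaieg.
Attach definiteness indefinite -e (after consonant 'g') → galaiege.
Attach noun class class III -bo → galaiegebo.
Apply vowel harmony: galaiegebo → galauagabo.
Nasal assimilation: no change.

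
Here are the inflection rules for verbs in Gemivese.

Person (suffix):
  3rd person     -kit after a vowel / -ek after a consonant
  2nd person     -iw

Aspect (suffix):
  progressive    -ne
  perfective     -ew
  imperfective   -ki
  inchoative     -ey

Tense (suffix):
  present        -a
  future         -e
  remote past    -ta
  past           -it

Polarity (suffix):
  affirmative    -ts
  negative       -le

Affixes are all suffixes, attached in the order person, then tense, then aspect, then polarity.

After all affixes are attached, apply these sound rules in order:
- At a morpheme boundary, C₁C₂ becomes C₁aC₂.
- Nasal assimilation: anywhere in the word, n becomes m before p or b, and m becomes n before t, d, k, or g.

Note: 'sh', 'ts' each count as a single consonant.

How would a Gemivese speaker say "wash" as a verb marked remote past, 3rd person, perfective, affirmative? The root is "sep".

sepekataewats

Attach person 3rd person -ek (after consonant 'p') → sepek.
Attach tense remote past -ta → sepekta.
Attach aspect perfective -ew → sepektaew.
Attach polarity affirmative -ts → sepektaewts.
Apply epenthesis: sepektaewts → sepekataewats.
Nasal assimilation: no change.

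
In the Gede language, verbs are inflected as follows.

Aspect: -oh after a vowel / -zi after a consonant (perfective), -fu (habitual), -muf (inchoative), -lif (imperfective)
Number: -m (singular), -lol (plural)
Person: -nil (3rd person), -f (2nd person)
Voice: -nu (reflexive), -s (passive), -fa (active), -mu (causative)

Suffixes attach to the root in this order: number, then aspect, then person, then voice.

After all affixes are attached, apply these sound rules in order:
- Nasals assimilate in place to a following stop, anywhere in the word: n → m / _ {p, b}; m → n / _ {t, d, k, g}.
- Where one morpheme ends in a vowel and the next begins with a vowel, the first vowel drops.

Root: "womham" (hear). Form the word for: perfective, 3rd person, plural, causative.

Attach number plural -lol → womhamlol.
Attach aspect perfective -zi (after consonant 'l') → womhamlolzi.
Attach person 3rd person -nil → womhamlolzinil.
Attach voice causative -mu → womhamlolzinilmu.
Nasal assimilation: no change.
Vowel deletion: no change.

womhamlolzinilmu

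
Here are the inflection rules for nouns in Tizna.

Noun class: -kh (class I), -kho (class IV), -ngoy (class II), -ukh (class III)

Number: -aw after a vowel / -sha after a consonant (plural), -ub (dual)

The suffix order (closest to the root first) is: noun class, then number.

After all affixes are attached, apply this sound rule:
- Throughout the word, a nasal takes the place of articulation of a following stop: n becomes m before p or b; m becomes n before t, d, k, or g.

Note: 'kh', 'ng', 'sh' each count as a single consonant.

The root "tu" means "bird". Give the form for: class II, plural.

tungoysha

Attach noun class class II -ngoy → tungoy.
Attach number plural -sha (after consonant 'y') → tungoysha.
Nasal assimilation: no change.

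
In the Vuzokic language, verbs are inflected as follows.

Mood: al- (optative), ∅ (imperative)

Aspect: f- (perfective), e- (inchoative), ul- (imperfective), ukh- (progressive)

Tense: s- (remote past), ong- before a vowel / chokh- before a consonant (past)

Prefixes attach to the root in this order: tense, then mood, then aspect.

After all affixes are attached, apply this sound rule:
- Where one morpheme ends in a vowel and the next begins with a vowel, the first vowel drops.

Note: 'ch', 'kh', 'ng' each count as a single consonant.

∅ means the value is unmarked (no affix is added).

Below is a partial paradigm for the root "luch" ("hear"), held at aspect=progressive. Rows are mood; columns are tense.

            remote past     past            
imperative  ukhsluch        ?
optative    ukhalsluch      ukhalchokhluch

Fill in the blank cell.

ukhchokhluch

Attach tense past chokh- (before consonant 'l') → chokhluch.
mood = imperative: zero marking, form stays chokhluch.
Attach aspect progressive ukh- → ukhchokhluch.
Vowel deletion: no change.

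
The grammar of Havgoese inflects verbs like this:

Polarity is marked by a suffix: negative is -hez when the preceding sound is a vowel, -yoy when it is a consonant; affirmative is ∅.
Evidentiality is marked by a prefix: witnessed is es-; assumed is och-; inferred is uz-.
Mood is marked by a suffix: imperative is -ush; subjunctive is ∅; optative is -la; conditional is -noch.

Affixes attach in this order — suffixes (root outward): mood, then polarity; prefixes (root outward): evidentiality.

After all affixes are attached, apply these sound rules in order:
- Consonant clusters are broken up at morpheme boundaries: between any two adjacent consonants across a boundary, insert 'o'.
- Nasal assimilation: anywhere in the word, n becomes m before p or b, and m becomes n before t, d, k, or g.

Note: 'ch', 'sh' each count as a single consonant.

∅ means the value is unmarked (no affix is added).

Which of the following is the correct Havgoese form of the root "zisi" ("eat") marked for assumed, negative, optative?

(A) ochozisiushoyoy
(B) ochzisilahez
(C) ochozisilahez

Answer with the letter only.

C

Attach mood optative -la → zisila.
Attach evidentiality assumed och- → ochzisila.
Attach polarity negative -hez (after vowel 'a') → ochzisilahez.
Apply epenthesis: ochzisilahez → ochozisilahez.
Nasal assimilation: no change.
So the correct form is ochozisilahez, option (C).
(B) ochzisilahez is wrong: it fails to apply the sound rule(s).
(A) ochozisiushoyoy is wrong: it uses imperative instead of optative for mood.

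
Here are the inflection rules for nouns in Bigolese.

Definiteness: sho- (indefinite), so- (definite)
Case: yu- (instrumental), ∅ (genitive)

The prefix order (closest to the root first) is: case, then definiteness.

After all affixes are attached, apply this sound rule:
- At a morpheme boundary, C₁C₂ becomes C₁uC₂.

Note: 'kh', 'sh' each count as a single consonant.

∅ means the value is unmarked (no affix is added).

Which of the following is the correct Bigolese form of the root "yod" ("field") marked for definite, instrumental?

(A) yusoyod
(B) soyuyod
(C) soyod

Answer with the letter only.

B

Attach case instrumental yu- → yuyod.
Attach definiteness definite so- → soyuyod.
Epenthesis: no change.
So the correct form is soyuyod, option (B).
(C) soyod is wrong: it uses genitive instead of instrumental for case.
(A) yusoyod is wrong: it has the affixes in the wrong order.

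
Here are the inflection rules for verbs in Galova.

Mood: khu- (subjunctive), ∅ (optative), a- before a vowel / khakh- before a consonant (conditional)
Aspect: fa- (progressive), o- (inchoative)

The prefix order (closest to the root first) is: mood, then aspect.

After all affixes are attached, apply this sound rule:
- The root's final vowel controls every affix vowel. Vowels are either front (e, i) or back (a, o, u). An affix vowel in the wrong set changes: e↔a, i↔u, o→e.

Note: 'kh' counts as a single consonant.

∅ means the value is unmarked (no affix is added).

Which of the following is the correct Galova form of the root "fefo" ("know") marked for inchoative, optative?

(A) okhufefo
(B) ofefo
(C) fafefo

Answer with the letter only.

mood = optative: zero marking, form stays fefo.
Attach aspect inchoative o- → ofefo.
Vowel harmony: no change.
So the correct form is ofefo, option (B).
(A) okhufefo is wrong: it uses subjunctive instead of optative for mood.
(C) fafefo is wrong: it uses progressive instead of inchoative for aspect.

B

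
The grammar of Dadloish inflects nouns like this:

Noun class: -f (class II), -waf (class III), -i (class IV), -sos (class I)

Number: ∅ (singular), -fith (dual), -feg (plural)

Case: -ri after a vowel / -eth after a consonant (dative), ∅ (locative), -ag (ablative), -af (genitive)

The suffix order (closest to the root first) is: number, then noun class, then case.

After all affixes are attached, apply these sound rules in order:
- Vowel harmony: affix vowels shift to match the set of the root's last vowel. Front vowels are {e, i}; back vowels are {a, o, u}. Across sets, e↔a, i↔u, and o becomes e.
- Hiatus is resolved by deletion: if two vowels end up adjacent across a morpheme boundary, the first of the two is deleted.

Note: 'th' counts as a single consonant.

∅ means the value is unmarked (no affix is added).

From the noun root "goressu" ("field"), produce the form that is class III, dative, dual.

goressufuthwafath

Attach number dual -fith → goressufith.
Attach noun class class III -waf → goressufithwaf.
Attach case dative -eth (after consonant 'f') → goressufithwafeth.
Apply vowel harmony: goressufithwafeth → goressufuthwafath.
Vowel deletion: no change.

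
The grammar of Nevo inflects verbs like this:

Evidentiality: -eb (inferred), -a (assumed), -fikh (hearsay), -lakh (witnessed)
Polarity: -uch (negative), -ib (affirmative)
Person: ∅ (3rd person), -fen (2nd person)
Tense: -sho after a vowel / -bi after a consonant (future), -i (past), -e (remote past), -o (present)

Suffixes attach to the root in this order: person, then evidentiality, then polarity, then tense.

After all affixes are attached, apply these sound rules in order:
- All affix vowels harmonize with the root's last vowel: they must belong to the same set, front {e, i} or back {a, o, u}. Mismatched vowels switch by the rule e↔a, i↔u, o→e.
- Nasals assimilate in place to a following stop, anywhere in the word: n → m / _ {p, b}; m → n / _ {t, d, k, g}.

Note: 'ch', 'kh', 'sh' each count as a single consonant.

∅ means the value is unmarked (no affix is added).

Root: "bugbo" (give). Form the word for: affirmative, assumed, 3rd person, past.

person = 3rd person: zero marking, form stays bugbo.
Attach evidentiality assumed -a → bugboa.
Attach polarity affirmative -ib → bugboaib.
Attach tense past -i → bugboaibi.
Apply vowel harmony: bugboaibi → bugboaubu.
Nasal assimilation: no change.

bugboaubu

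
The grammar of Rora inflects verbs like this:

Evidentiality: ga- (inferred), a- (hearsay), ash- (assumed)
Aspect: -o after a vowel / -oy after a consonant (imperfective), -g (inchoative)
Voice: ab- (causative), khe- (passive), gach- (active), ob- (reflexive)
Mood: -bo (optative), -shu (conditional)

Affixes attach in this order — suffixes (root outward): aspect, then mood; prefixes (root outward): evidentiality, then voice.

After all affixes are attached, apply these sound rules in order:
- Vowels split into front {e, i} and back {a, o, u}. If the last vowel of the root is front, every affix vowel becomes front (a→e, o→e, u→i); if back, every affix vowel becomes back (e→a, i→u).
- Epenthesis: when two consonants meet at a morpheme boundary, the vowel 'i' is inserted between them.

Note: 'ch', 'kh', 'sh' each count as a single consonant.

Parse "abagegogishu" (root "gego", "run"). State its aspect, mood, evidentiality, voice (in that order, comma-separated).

inchoative, conditional, hearsay, causative

Segment: ab-a-gego-g-shu.
aspect: -g → inchoative.
mood: -shu → conditional.
evidentiality: a- → hearsay.
voice: ab- → causative.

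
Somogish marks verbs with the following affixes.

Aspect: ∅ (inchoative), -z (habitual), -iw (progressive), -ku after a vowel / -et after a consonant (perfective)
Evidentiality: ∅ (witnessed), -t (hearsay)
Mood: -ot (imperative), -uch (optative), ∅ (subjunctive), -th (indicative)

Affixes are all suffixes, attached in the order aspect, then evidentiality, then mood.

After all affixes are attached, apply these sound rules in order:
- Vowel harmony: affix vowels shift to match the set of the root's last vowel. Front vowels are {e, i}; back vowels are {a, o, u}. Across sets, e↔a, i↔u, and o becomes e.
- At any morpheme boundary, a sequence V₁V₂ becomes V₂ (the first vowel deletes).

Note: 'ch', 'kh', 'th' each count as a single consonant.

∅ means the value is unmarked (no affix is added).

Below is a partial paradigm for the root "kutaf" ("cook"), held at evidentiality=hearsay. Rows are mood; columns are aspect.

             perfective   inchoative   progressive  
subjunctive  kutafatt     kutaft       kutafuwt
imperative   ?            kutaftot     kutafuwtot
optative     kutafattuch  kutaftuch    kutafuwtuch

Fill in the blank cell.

Attach aspect perfective -et (after consonant 'f') → kutafet.
Attach evidentiality hearsay -t → kutafett.
Attach mood imperative -ot → kutafettot.
Apply vowel harmony: kutafettot → kutafattot.
Vowel deletion: no change.

kutafattot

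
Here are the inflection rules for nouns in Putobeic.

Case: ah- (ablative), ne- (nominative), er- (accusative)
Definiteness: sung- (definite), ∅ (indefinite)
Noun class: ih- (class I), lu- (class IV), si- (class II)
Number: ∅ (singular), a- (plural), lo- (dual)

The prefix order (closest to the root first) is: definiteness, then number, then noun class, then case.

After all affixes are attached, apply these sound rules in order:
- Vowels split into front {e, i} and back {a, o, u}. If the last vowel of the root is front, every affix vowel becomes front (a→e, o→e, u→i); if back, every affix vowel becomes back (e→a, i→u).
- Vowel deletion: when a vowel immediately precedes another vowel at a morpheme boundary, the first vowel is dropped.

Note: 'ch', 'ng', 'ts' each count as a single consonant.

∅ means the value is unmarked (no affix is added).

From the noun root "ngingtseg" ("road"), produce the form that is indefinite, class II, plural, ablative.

ehsengingtseg

definiteness = indefinite: zero marking, form stays ngingtseg.
Attach number plural a- → angingtseg.
Attach noun class class II si- → siangingtseg.
Attach case ablative ah- → ahsiangingtseg.
Apply vowel harmony: ahsiangingtseg → ehsiengingtseg.
Apply vowel deletion: ehsiengingtseg → ehsengingtseg.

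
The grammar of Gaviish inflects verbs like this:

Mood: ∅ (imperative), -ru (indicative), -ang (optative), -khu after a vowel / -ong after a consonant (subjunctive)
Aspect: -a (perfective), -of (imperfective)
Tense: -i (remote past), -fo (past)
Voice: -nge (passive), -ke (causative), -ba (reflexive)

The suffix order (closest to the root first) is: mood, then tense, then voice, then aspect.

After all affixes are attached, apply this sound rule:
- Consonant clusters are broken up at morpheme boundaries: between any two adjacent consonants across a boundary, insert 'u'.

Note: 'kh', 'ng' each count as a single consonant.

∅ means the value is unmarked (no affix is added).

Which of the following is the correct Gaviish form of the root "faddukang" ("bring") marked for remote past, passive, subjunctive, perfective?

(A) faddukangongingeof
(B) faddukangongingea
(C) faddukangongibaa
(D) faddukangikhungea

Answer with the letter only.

B

Attach mood subjunctive -ong (after consonant 'ng') → faddukangong.
Attach tense remote past -i → faddukangongi.
Attach voice passive -nge → faddukangonginge.
Attach aspect perfective -a → faddukangongingea.
Epenthesis: no change.
So the correct form is faddukangongingea, option (B).
(D) faddukangikhungea is wrong: it has the affixes in the wrong order.
(C) faddukangongibaa is wrong: it uses reflexive instead of passive for voice.
(A) faddukangongingeof is wrong: it uses imperfective instead of perfective for aspect.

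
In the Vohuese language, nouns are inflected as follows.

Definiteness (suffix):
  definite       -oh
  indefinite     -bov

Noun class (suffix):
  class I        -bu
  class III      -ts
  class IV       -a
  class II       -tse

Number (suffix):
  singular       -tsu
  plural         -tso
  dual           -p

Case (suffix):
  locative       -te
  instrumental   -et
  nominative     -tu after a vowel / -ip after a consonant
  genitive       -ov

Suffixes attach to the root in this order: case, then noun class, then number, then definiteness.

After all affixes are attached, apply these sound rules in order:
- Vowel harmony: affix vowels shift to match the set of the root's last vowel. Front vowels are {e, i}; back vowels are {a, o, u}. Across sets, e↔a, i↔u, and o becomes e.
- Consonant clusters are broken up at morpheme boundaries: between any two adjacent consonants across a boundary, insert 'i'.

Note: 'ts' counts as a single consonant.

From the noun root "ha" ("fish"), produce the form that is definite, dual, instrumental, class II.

haatitsapoh

Attach case instrumental -et → haet.
Attach noun class class II -tse → haettse.
Attach number dual -p → haettsep.
Attach definiteness definite -oh → haettsepoh.
Apply vowel harmony: haettsepoh → haattsapoh.
Apply epenthesis: haattsapoh → haatitsapoh.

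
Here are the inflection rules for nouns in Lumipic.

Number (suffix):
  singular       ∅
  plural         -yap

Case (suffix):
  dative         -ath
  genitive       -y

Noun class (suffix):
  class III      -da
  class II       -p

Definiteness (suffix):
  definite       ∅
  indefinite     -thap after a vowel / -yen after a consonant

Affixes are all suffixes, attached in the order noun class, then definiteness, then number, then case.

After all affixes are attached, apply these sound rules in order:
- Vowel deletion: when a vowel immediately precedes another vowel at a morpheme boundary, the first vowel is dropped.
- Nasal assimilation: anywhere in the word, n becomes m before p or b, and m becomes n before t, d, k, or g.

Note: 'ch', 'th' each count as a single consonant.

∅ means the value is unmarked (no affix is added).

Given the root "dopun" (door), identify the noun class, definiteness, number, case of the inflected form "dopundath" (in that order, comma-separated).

Segment: dopun-da-ath.
noun class: -da → class III.
definiteness: ∅ → definite.
number: ∅ → singular.
case: -ath → dative.

class III, definite, singular, dative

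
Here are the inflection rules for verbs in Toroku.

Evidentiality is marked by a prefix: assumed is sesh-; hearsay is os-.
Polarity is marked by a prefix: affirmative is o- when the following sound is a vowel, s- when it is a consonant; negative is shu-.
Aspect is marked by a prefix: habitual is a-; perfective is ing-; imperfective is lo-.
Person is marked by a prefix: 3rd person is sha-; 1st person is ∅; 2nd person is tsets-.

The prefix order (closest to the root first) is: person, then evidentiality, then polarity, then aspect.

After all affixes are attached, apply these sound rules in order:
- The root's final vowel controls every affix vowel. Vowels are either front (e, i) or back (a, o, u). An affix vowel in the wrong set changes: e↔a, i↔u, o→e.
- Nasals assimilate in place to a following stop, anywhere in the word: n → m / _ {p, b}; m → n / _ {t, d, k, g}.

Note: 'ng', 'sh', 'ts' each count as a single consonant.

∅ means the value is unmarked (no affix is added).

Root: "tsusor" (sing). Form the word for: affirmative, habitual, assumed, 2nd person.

assashtsatstsusor

Attach person 2nd person tsets- → tsetstsusor.
Attach evidentiality assumed sesh- → seshtsetstsusor.
Attach polarity affirmative s- (before consonant 's') → sseshtsetstsusor.
Attach aspect habitual a- → asseshtsetstsusor.
Apply vowel harmony: asseshtsetstsusor → assashtsatstsusor.
Nasal assimilation: no change.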